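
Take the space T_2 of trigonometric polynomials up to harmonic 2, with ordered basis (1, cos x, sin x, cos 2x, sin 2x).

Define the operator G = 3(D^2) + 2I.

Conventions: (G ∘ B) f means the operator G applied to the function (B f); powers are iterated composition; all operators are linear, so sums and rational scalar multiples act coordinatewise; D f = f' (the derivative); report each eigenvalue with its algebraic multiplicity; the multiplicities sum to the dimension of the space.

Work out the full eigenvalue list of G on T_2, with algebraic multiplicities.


image of 1: 2
image of cos x: -cos x
image of sin x: -sin x
image of cos 2x: -10cos 2x
image of sin 2x: -10sin 2x
the matrix is diagonal; its diagonal is (2, -1, -1, -10, -10)
for a triangular matrix the eigenvalues are the diagonal entries, with algebraic multiplicity their repetition count

λ = -10 (multiplicity 2), λ = -1 (multiplicity 2), λ = 2 (multiplicity 1)


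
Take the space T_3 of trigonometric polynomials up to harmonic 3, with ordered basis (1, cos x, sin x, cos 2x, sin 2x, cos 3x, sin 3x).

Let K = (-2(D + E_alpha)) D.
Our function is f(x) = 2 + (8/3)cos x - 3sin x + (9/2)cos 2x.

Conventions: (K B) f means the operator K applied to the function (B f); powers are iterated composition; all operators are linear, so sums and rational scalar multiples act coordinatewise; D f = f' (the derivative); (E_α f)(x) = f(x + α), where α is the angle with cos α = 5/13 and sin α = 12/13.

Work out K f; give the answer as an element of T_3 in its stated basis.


the result is g(x) = (490/39)cos x - (370/39)sin x + (8244/169)cos 2x - (2142/169)sin 2x

D f = -3cos x - (8/3)sin x - 9sin 2x
D D f = -(8/3)cos x + 3sin x - 18cos 2x
E_alpha D f = -(47/13)cos x + (68/39)sin x - (1080/169)cos 2x + (1071/169)sin 2x
(D + E_alpha) D f = -(245/39)cos x + (185/39)sin x - (4122/169)cos 2x + (1071/169)sin 2x
(-2(D + E_alpha)) D f = (490/39)cos x - (370/39)sin x + (8244/169)cos 2x - (2142/169)sin 2x


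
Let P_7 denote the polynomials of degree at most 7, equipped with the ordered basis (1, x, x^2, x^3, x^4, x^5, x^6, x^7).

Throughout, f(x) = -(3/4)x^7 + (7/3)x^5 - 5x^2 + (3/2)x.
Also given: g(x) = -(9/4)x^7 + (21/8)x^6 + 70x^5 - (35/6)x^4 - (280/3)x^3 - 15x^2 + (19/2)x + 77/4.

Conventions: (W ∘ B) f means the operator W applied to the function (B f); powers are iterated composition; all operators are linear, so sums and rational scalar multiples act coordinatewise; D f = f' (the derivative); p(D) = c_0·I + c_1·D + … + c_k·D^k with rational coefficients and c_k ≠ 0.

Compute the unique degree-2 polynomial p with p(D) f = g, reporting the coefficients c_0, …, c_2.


c_0 = 3, c_1 = -1/2, c_2 = -2

D^0 f = -(3/4)x^7 + (7/3)x^5 - 5x^2 + (3/2)x
D^1 f = -(21/4)x^6 + (35/3)x^4 - 10x + 3/2
D^2 f = -(63/2)x^5 + (140/3)x^3 - 10
matching coefficients of g against c_0 f + c_1 Df + … from the top degree down determines the c_i
solution: c_0 = 3, c_1 = -1/2, c_2 = -2


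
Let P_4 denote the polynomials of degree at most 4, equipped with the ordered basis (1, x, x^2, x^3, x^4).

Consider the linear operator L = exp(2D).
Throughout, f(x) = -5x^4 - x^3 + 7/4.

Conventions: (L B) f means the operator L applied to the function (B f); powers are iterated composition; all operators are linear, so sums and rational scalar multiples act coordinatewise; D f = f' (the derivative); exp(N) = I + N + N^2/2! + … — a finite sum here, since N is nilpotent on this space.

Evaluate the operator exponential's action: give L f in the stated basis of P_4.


the result is g(x) = -5x^4 - 41x^3 - 126x^2 - 172x - 345/4

order-1 term: -40x^3 - 6x^2
order-2 term: -120x^2 - 12x
order-3 term: -160x - 8
order-4 term: -80
the series for exp(2D) f terminates at order 4
exp(2D) f = -5x^4 - 41x^3 - 126x^2 - 172x - 345/4


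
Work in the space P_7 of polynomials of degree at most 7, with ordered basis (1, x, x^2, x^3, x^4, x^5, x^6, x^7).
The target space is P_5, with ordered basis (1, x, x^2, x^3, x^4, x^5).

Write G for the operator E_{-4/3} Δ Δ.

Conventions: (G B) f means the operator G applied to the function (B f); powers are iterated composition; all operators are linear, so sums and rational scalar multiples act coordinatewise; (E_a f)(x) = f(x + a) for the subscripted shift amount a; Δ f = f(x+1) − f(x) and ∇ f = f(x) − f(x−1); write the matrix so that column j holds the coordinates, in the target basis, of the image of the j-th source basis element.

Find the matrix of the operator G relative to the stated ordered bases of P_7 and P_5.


the matrix is [[0, 0, 2, -2, 10/3, -110/27, 154/27, -602/81]; [0, 0, 0, 6, -8, 50/3, -220/9, 1078/27]; [0, 0, 0, 0, 12, -20, 50, -770/9]; [0, 0, 0, 0, 0, 20, -40, 350/3]; [0, 0, 0, 0, 0, 0, 30, -70]; [0, 0, 0, 0, 0, 0, 0, 42]] (rows listed top to bottom)

image of 1: 0
image of x: 0
image of x^2: 2
image of x^3: 6x - 2
image of x^4: 12x^2 - 8x + 10/3
image of x^5: 20x^3 - 20x^2 + (50/3)x - 110/27
image of x^6: 30x^4 - 40x^3 + 50x^2 - (220/9)x + 154/27
image of x^7: 42x^5 - 70x^4 + (350/3)x^3 - (770/9)x^2 + (1078/27)x - 602/81
each image's coordinates form column j of the matrix


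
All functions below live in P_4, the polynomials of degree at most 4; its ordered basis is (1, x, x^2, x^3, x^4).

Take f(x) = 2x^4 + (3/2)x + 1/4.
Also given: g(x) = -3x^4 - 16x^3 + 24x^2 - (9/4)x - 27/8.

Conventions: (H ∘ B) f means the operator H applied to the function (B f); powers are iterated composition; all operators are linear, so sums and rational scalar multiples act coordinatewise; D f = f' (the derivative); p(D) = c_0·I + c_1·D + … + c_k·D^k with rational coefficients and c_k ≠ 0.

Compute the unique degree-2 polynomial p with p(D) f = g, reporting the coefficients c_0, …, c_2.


D^0 f = 2x^4 + (3/2)x + 1/4
D^1 f = 8x^3 + 3/2
D^2 f = 24x^2
matching coefficients of g against c_0 f + c_1 Df + … from the top degree down determines the c_i
solution: c_0 = -3/2, c_1 = -2, c_2 = 1

c_0 = -3/2, c_1 = -2, c_2 = 1


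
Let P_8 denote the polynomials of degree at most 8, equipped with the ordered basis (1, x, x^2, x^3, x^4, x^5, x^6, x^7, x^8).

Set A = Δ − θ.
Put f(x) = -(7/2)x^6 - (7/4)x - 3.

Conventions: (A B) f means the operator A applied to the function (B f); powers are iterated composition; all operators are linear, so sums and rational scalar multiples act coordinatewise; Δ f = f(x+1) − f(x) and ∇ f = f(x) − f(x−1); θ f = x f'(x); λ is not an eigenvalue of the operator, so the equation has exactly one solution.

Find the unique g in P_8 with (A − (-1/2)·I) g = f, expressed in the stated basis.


write g with unknown coordinates in the stated basis and equate coefficients in (A − (-1/2)·I) g = f
solving from the highest basis element down gives g = (7/11)x^6 + (28/33)x^5 + (130/33)x^4 + (488/33)x^3 + (5678/99)x^2 + (6647/18)x - 89069/99
check: A g = -(42/11)x^6 - (14/33)x^5 - (65/33)x^4 - (244/33)x^3 - (2839/99)x^2 - (3355/18)x + 88475/198
so A g − (-1/2)·g = -(7/2)x^6 - (7/4)x - 3 = f ✓

the result is g(x) = (7/11)x^6 + (28/33)x^5 + (130/33)x^4 + (488/33)x^3 + (5678/99)x^2 + (6647/18)x - 89069/99


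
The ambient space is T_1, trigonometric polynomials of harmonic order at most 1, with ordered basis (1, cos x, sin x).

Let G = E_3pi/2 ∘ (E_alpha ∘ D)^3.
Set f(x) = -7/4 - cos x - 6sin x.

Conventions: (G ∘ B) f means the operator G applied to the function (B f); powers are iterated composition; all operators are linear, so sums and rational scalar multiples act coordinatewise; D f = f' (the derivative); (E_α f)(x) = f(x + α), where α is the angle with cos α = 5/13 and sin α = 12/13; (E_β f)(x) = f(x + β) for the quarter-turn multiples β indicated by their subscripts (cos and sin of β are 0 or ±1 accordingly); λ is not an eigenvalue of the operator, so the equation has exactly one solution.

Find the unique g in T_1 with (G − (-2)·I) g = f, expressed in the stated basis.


write g with unknown coordinates in the stated basis and equate coefficients in (G − (-2)·I) g = f
solving from the highest basis element down gives g = -7/8 - (487/6375)cos x - (4378/2125)sin x
check: G g = -(5401/6375)cos x - (3994/2125)sin x
so G g − (-2)·g = -7/4 - cos x - 6sin x = f ✓

the result is g(x) = -7/8 - (487/6375)cos x - (4378/2125)sin x


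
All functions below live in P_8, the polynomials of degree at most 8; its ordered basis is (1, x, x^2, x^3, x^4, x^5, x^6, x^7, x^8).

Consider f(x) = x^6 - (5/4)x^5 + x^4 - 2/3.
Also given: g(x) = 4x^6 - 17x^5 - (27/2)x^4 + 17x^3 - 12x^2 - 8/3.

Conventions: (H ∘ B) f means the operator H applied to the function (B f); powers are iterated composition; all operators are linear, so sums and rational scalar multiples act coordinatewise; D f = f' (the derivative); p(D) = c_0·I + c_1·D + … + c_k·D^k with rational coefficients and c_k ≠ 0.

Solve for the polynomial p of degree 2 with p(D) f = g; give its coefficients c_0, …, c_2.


p(D) = 4·I − 2·D − D^2, i.e. c_0 = 4, c_1 = -2, c_2 = -1

D^0 f = x^6 - (5/4)x^5 + x^4 - 2/3
D^1 f = 6x^5 - (25/4)x^4 + 4x^3
D^2 f = 30x^4 - 25x^3 + 12x^2
matching coefficients of g against c_0 f + c_1 Df + … from the top degree down determines the c_i
solution: c_0 = 4, c_1 = -2, c_2 = -1


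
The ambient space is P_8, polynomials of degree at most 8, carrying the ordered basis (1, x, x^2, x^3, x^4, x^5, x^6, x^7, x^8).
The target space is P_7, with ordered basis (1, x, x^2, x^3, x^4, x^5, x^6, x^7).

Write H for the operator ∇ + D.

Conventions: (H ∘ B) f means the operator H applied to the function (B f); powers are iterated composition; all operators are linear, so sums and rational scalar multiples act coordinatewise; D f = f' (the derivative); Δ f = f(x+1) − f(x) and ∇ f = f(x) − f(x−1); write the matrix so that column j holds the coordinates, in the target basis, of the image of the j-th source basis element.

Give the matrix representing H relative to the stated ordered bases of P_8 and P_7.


the matrix is [[0, 2, -1, 1, -1, 1, -1, 1, -1]; [0, 0, 4, -3, 4, -5, 6, -7, 8]; [0, 0, 0, 6, -6, 10, -15, 21, -28]; [0, 0, 0, 0, 8, -10, 20, -35, 56]; [0, 0, 0, 0, 0, 10, -15, 35, -70]; [0, 0, 0, 0, 0, 0, 12, -21, 56]; [0, 0, 0, 0, 0, 0, 0, 14, -28]; [0, 0, 0, 0, 0, 0, 0, 0, 16]] (rows listed top to bottom)

image of 1: 0
image of x: 2
image of x^2: 4x - 1
image of x^3: 6x^2 - 3x + 1
image of x^4: 8x^3 - 6x^2 + 4x - 1
image of x^5: 10x^4 - 10x^3 + 10x^2 - 5x + 1
image of x^6: 12x^5 - 15x^4 + 20x^3 - 15x^2 + 6x - 1
image of x^7: 14x^6 - 21x^5 + 35x^4 - 35x^3 + 21x^2 - 7x + 1
image of x^8: 16x^7 - 28x^6 + 56x^5 - 70x^4 + 56x^3 - 28x^2 + 8x - 1
each image's coordinates form column j of the matrix


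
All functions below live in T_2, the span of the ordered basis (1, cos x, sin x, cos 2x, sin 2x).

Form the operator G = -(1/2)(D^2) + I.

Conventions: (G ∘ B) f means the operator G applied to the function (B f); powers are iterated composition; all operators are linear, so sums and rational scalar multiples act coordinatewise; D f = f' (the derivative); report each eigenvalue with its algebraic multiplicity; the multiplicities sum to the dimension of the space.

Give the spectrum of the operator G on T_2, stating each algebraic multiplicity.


image of 1: 1
image of cos x: (3/2)cos x
image of sin x: (3/2)sin x
image of cos 2x: 3cos 2x
image of sin 2x: 3sin 2x
the matrix is diagonal; its diagonal is (1, 3/2, 3/2, 3, 3)
for a triangular matrix the eigenvalues are the diagonal entries, with algebraic multiplicity their repetition count

λ = 1 (multiplicity 1), λ = 3/2 (multiplicity 2), λ = 3 (multiplicity 2)


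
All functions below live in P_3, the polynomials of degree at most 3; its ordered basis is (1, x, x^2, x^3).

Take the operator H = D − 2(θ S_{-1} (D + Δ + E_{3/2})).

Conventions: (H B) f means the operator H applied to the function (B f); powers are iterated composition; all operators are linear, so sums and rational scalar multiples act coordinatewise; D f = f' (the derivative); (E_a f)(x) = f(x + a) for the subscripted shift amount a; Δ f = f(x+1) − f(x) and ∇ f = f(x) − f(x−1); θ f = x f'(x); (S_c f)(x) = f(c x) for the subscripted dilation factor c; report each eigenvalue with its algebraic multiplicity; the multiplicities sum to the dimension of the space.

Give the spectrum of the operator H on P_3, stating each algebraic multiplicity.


image of 1: 0
image of x: 2x + 1
image of x^2: -4x^2 + 16x
image of x^3: 6x^3 - 39x^2 + (39/2)x
the matrix is upper triangular; its diagonal is (0, 2, -4, 6)
for a triangular matrix the eigenvalues are the diagonal entries, with algebraic multiplicity their repetition count

λ = -4 (multiplicity 1), λ = 0 (multiplicity 1), λ = 2 (multiplicity 1), λ = 6 (multiplicity 1)


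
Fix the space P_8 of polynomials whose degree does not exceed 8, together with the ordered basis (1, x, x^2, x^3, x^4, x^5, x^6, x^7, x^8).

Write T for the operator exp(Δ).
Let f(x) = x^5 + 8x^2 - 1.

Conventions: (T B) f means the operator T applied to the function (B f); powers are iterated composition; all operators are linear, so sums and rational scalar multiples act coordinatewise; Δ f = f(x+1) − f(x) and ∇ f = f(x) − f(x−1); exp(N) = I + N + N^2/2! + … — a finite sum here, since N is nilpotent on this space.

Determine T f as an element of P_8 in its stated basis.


order-1 term: 5x^4 + 10x^3 + 10x^2 + 21x + 9
order-2 term: 10x^3 + 30x^2 + 35x + 23
order-3 term: 10x^2 + 30x + 25
order-4 term: 5x + 10
order-5 term: 1
the series for exp(Δ) f terminates at order 5
exp(Δ) f = x^5 + 5x^4 + 20x^3 + 58x^2 + 91x + 67

g(x) = x^5 + 5x^4 + 20x^3 + 58x^2 + 91x + 67


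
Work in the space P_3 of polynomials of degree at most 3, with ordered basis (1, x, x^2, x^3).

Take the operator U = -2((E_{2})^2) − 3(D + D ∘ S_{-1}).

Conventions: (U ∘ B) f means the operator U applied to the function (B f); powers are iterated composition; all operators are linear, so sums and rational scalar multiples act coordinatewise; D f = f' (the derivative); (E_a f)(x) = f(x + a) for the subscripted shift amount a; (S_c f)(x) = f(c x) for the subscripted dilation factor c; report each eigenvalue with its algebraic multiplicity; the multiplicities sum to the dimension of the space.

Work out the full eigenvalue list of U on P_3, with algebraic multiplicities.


image of 1: -2
image of x: -2x - 8
image of x^2: -2x^2 - 28x - 32
image of x^3: -2x^3 - 24x^2 - 96x - 128
the matrix is upper triangular; its diagonal is (-2, -2, -2, -2)
for a triangular matrix the eigenvalues are the diagonal entries, with algebraic multiplicity their repetition count

λ = -2 (multiplicity 4)


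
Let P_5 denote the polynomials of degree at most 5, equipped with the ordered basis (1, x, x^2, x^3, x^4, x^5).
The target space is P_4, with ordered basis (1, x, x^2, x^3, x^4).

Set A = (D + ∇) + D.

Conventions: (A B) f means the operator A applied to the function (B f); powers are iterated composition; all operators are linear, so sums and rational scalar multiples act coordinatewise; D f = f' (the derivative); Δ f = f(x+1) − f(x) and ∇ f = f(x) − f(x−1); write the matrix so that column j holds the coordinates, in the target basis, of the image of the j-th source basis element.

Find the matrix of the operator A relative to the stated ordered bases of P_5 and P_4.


the matrix is [[0, 3, -1, 1, -1, 1]; [0, 0, 6, -3, 4, -5]; [0, 0, 0, 9, -6, 10]; [0, 0, 0, 0, 12, -10]; [0, 0, 0, 0, 0, 15]] (rows listed top to bottom)

image of 1: 0
image of x: 3
image of x^2: 6x - 1
image of x^3: 9x^2 - 3x + 1
image of x^4: 12x^3 - 6x^2 + 4x - 1
image of x^5: 15x^4 - 10x^3 + 10x^2 - 5x + 1
each image's coordinates form column j of the matrix


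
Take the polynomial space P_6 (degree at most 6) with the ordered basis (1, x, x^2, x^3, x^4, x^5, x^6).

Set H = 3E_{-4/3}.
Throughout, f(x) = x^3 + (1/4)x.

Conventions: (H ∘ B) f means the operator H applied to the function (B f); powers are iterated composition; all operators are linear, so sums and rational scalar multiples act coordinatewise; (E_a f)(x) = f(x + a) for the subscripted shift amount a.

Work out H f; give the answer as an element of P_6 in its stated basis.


the image equals g(x) = 3x^3 - 12x^2 + (67/4)x - 73/9

E_{-4/3} f = x^3 - 4x^2 + (67/12)x - 73/27
(3E_{-4/3}) f = 3x^3 - 12x^2 + (67/4)x - 73/9


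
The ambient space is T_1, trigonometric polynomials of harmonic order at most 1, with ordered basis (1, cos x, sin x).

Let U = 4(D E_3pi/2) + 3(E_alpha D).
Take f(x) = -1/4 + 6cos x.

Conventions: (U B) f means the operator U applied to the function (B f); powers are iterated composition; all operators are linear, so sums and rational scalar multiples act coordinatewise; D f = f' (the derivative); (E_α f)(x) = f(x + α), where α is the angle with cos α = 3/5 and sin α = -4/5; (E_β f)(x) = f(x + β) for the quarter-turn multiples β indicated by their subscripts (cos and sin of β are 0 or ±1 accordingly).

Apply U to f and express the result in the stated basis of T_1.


E_3pi/2 f = -1/4 + 6sin x
D E_3pi/2 f = 6cos x
(4(D E_3pi/2)) f = 24cos x
D f = -6sin x
E_alpha D f = (24/5)cos x - (18/5)sin x
(3(E_alpha D)) f = (72/5)cos x - (54/5)sin x
(4(D E_3pi/2) + 3(E_alpha D)) f = (192/5)cos x - (54/5)sin x

the result is g(x) = (192/5)cos x - (54/5)sin x


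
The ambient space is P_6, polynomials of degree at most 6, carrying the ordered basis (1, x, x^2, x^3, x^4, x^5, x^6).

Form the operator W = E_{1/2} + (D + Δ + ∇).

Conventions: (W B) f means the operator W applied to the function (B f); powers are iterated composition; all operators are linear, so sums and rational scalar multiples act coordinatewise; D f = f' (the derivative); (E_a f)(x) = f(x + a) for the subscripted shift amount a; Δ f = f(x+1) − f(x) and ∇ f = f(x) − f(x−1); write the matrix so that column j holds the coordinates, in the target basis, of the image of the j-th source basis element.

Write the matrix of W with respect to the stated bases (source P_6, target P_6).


the matrix is [[1, 7/2, 1/4, 17/8, 1/16, 65/32, 1/64]; [0, 1, 7, 3/4, 17/2, 5/16, 195/16]; [0, 0, 1, 21/2, 3/2, 85/4, 15/16]; [0, 0, 0, 1, 14, 5/2, 85/2]; [0, 0, 0, 0, 1, 35/2, 15/4]; [0, 0, 0, 0, 0, 1, 21]; [0, 0, 0, 0, 0, 0, 1]] (rows listed top to bottom)

image of 1: 1
image of x: x + 7/2
image of x^2: x^2 + 7x + 1/4
image of x^3: x^3 + (21/2)x^2 + (3/4)x + 17/8
image of x^4: x^4 + 14x^3 + (3/2)x^2 + (17/2)x + 1/16
image of x^5: x^5 + (35/2)x^4 + (5/2)x^3 + (85/4)x^2 + (5/16)x + 65/32
image of x^6: x^6 + 21x^5 + (15/4)x^4 + (85/2)x^3 + (15/16)x^2 + (195/16)x + 1/64
each image's coordinates form column j of the matrix


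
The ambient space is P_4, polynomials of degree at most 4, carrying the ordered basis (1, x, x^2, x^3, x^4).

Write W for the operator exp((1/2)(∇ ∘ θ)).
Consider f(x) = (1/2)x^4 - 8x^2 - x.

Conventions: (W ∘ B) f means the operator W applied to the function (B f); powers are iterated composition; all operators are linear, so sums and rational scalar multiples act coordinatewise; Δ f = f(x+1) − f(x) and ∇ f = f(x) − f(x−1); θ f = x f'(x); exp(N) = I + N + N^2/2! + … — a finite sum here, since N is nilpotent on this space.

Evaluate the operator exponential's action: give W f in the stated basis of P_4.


the result is g(x) = (1/2)x^4 + 4x^3 - 5x^2 - 22x + 19/4

order-1 term: 4x^3 - 6x^2 - 12x + 13/2
order-2 term: 9x^2 - 15x + 3
order-3 term: 6x - 11/2
order-4 term: 3/4
the series for exp((1/2)(∇ ∘ θ)) f terminates at order 4
exp((1/2)(∇ ∘ θ)) f = (1/2)x^4 + 4x^3 - 5x^2 - 22x + 19/4


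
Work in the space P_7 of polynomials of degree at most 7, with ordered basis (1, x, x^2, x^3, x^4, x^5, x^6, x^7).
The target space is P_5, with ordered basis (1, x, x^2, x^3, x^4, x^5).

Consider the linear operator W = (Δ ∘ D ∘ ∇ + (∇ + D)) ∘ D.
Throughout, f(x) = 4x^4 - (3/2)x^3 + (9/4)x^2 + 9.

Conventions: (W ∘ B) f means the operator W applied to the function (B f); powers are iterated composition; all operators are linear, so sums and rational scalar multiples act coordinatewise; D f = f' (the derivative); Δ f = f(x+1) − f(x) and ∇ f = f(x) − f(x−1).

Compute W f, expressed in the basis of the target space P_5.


g(x) = 96x^2 - 66x + 251/2

D f = 16x^3 - (9/2)x^2 + (9/2)x
∇ D f = 48x^2 - 57x + 25
D ∇ D f = 96x - 57
Δ D ∇ D f = 96
∇ D f = 48x^2 - 57x + 25
D D f = 48x^2 - 9x + 9/2
(∇ + D) D f = 96x^2 - 66x + 59/2
(Δ ∘ D ∘ ∇ + (∇ + D)) D f = 96x^2 - 66x + 251/2


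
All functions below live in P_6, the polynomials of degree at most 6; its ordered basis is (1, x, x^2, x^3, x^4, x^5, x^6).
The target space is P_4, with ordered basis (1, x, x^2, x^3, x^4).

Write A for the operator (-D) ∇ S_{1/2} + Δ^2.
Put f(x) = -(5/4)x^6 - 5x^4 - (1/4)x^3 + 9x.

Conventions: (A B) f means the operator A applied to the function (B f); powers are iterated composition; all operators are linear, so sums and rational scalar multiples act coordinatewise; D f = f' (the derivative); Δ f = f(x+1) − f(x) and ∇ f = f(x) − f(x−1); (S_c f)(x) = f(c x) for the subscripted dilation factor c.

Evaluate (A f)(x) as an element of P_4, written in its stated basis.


g(x) = -(4725/128)x^4 - (9675/64)x^3 - (20325/64)x^2 - (44883/128)x - 18909/128

S_{1/2} f = -(5/256)x^6 - (5/16)x^4 - (1/32)x^3 + (9/2)x
∇ S_{1/2} f = -(15/128)x^5 + (75/256)x^4 - (105/64)x^3 + (531/256)x^2 - (163/128)x + 1229/256
D ∇ S_{1/2} f = -(75/128)x^4 + (75/64)x^3 - (315/64)x^2 + (531/128)x - 163/128
(-D) ∇ S_{1/2} f = (75/128)x^4 - (75/64)x^3 + (315/64)x^2 - (531/128)x + 163/128
Δ f = -(15/2)x^5 - (75/4)x^4 - 45x^3 - (99/2)x^2 - (113/4)x + 5/2
Δ Δ f = -(75/2)x^4 - 150x^3 - (645/2)x^2 - (693/2)x - 149
((-D) ∇ S_{1/2} + Δ^2) f = -(4725/128)x^4 - (9675/64)x^3 - (20325/64)x^2 - (44883/128)x - 18909/128


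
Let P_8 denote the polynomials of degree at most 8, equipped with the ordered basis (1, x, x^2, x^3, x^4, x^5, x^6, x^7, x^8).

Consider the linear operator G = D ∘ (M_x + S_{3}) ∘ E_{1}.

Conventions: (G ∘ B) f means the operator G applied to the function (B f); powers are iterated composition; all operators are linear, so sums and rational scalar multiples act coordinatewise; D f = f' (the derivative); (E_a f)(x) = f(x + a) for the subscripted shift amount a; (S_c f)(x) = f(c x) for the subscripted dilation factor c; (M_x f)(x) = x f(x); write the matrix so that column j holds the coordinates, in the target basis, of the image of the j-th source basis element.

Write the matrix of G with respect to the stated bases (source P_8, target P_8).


the matrix is [[1, 4, 7, 10, 13, 16, 19, 22, 25]; [0, 2, 22, 60, 116, 190, 282, 392, 520]; [0, 0, 3, 90, 342, 840, 1665, 2898, 4620]; [0, 0, 0, 4, 340, 1660, 4940, 11480, 22904]; [0, 0, 0, 0, 5, 1240, 7365, 25690, 68390]; [0, 0, 0, 0, 0, 6, 4410, 30744, 122808]; [0, 0, 0, 0, 0, 0, 7, 15358, 122668]; [0, 0, 0, 0, 0, 0, 0, 8, 52552]; [0, 0, 0, 0, 0, 0, 0, 0, 9]] (rows listed top to bottom)

image of 1: 1
image of x: 2x + 4
image of x^2: 3x^2 + 22x + 7
image of x^3: 4x^3 + 90x^2 + 60x + 10
image of x^4: 5x^4 + 340x^3 + 342x^2 + 116x + 13
image of x^5: 6x^5 + 1240x^4 + 1660x^3 + 840x^2 + 190x + 16
image of x^6: 7x^6 + 4410x^5 + 7365x^4 + 4940x^3 + 1665x^2 + 282x + 19
image of x^7: 8x^7 + 15358x^6 + 30744x^5 + 25690x^4 + 11480x^3 + 2898x^2 + 392x + 22
image of x^8: 9x^8 + 52552x^7 + 122668x^6 + 122808x^5 + 68390x^4 + 22904x^3 + 4620x^2 + 520x + 25
each image's coordinates form column j of the matrix


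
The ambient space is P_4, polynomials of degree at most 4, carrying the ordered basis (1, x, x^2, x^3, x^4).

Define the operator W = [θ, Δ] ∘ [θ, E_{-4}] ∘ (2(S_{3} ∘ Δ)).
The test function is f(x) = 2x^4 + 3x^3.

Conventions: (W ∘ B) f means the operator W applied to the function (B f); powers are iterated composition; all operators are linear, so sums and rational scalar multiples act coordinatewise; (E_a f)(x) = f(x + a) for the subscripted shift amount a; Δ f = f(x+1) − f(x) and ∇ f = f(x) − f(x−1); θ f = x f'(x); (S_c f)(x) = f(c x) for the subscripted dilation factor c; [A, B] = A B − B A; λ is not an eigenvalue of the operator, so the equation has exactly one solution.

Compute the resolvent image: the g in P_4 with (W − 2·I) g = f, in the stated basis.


g(x) = -x^4 - (3/2)x^3 + 2592x - 7020

write g with unknown coordinates in the stated basis and equate coefficients in (W − 2·I) g = f
solving from the highest basis element down gives g = -x^4 - (3/2)x^3 + 2592x - 7020
check: W g = 5184x - 14040
so W g − 2·g = 2x^4 + 3x^3 = f ✓


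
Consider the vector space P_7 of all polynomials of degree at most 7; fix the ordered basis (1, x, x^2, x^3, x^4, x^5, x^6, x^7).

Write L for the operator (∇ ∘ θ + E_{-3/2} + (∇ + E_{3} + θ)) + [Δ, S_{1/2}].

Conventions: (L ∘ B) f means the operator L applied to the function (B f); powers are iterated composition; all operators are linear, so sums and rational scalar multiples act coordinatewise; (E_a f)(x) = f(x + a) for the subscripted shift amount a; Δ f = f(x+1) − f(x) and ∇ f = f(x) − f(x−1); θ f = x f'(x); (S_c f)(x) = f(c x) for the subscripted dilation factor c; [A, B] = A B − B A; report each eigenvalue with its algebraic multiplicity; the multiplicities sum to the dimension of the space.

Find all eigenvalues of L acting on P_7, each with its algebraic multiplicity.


image of 1: 2
image of x: 3x + 3
image of x^2: 4x^2 + (17/2)x + 15/2
image of x^3: 5x^3 + (129/8)x^2 + (165/8)x + 107/4
image of x^4: 6x^4 + (103/4)x^3 + (291/8)x^2 + (451/4)x + 641/8
image of x^5: 7x^5 + (1195/32)x^4 + (825/16)x^3 + (4705/16)x^2 + (12735/32)x + 3847/16
image of x^6: 8x^6 + (1629/32)x^5 + (4035/64)x^4 + (9765/16)x^3 + (75675/64)x^2 + (46449/32)x + 23437/32
image of x^7: 9x^7 + (8505/128)x^6 + (8673/128)x^5 + (141435/128)x^4 + (349195/128)x^3 + (653625/128)x^2 + (655781/128)x + 139323/64
the matrix is upper triangular; its diagonal is (2, 3, 4, 5, 6, 7, 8, 9)
for a triangular matrix the eigenvalues are the diagonal entries, with algebraic multiplicity their repetition count

λ = 2 (multiplicity 1), λ = 3 (multiplicity 1), λ = 4 (multiplicity 1), λ = 5 (multiplicity 1), λ = 6 (multiplicity 1), λ = 7 (multiplicity 1), λ = 8 (multiplicity 1), λ = 9 (multiplicity 1)


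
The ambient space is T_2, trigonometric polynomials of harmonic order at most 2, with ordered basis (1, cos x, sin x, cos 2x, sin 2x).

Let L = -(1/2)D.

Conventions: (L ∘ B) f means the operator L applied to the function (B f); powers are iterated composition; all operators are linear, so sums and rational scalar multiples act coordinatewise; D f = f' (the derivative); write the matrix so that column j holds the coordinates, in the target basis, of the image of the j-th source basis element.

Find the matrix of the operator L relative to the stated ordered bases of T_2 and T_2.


image of 1: 0
image of cos x: (1/2)sin x
image of sin x: -(1/2)cos x
image of cos 2x: sin 2x
image of sin 2x: -cos 2x
each image's coordinates form column j of the matrix

the matrix is [[0, 0, 0, 0, 0]; [0, 0, -1/2, 0, 0]; [0, 1/2, 0, 0, 0]; [0, 0, 0, 0, -1]; [0, 0, 0, 1, 0]] (rows listed top to bottom)


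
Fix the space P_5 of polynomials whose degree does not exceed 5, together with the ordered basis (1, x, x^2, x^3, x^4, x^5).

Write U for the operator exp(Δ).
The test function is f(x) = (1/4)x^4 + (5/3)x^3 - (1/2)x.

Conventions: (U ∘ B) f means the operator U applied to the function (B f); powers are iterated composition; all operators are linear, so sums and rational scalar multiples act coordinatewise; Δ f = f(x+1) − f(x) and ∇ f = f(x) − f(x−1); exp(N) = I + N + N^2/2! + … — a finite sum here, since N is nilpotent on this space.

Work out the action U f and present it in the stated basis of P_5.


order-1 term: x^3 + (13/2)x^2 + 6x + 17/12
order-2 term: (3/2)x^2 + 8x + 27/4
order-3 term: x + 19/6
order-4 term: 1/4
the series for exp(Δ) f terminates at order 4
exp(Δ) f = (1/4)x^4 + (8/3)x^3 + 8x^2 + (29/2)x + 139/12

the result is g(x) = (1/4)x^4 + (8/3)x^3 + 8x^2 + (29/2)x + 139/12


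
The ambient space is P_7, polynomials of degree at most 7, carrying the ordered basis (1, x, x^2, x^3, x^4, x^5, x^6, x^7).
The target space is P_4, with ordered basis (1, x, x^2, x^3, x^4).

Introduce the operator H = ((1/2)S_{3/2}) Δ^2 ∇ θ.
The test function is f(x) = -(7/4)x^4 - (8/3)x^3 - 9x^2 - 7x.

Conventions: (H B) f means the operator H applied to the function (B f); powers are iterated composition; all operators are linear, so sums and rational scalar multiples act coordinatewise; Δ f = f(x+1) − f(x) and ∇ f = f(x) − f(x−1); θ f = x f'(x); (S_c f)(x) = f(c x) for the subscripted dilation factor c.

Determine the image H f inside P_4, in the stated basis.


the image equals g(x) = -126x - 66

θ f = -7x^4 - 8x^3 - 18x^2 - 7x
∇ θ f = -28x^3 + 18x^2 - 40x + 10
Δ (∇ θ) f = -84x^2 - 48x - 50
Δ Δ (∇ θ) f = -168x - 132
S_{3/2} Δ^2 (∇ θ) f = -252x - 132
((1/2)S_{3/2}) Δ^2 (∇ θ) f = -126x - 66


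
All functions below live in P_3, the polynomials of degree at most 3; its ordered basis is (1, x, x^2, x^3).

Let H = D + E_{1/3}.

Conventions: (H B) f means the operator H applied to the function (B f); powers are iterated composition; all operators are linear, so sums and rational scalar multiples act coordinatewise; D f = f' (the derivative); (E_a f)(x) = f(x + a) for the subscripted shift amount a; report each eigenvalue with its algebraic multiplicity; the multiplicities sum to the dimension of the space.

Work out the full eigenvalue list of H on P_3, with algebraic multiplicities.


λ = 1 (multiplicity 4)

image of 1: 1
image of x: x + 4/3
image of x^2: x^2 + (8/3)x + 1/9
image of x^3: x^3 + 4x^2 + (1/3)x + 1/27
the matrix is upper triangular; its diagonal is (1, 1, 1, 1)
for a triangular matrix the eigenvalues are the diagonal entries, with algebraic multiplicity their repetition count


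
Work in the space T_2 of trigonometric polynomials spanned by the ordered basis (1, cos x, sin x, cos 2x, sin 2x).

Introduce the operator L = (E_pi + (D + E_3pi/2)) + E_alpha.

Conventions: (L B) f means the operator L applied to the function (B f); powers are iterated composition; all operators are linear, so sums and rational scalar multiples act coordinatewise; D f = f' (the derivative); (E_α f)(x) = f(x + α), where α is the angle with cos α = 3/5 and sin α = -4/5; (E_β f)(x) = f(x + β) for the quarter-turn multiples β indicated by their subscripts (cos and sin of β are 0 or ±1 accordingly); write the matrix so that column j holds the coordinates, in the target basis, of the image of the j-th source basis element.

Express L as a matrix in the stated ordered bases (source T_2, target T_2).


image of 1: 3
image of cos x: -(2/5)cos x + (4/5)sin x
image of sin x: -(4/5)cos x - (2/5)sin x
image of cos 2x: -(7/25)cos 2x - (26/25)sin 2x
image of sin 2x: (26/25)cos 2x - (7/25)sin 2x
each image's coordinates form column j of the matrix

the matrix is [[3, 0, 0, 0, 0]; [0, -2/5, -4/5, 0, 0]; [0, 4/5, -2/5, 0, 0]; [0, 0, 0, -7/25, 26/25]; [0, 0, 0, -26/25, -7/25]] (rows listed top to bottom)


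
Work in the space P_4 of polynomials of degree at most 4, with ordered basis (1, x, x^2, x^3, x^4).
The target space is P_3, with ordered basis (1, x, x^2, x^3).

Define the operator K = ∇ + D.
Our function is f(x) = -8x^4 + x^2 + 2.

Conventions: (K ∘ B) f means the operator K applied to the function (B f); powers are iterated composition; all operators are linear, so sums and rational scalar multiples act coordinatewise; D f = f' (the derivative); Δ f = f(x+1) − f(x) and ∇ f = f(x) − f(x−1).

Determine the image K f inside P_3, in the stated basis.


∇ f = -32x^3 + 48x^2 - 30x + 7
D f = -32x^3 + 2x
(∇ + D) f = -64x^3 + 48x^2 - 28x + 7

g(x) = -64x^3 + 48x^2 - 28x + 7


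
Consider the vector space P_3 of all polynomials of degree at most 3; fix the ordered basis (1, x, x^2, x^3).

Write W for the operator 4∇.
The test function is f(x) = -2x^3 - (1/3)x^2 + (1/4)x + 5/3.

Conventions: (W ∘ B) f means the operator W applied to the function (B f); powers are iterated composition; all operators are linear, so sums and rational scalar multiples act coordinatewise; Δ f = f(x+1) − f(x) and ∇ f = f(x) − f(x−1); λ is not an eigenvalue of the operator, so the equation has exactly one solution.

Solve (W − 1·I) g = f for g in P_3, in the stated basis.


write g with unknown coordinates in the stated basis and equate coefficients in (W − 1·I) g = f
solving from the highest basis element down gives g = 2x^3 + (73/3)x^2 + (2045/12)x + 1772/3
check: W g = 24x^2 + (512/3)x + 1777/3
so W g − 1·g = -2x^3 - (1/3)x^2 + (1/4)x + 5/3 = f ✓

the image equals g(x) = 2x^3 + (73/3)x^2 + (2045/12)x + 1772/3


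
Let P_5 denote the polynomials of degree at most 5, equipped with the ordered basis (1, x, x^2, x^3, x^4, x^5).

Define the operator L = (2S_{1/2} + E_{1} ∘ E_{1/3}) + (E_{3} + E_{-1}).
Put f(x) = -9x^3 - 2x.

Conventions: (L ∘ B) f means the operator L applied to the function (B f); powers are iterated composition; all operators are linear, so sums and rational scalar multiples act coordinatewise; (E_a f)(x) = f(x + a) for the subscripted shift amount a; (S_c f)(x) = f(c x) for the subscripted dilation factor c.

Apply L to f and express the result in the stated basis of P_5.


S_{1/2} f = -(9/8)x^3 - x
(2S_{1/2}) f = -(9/4)x^3 - 2x
E_{1/3} f = -9x^3 - 9x^2 - 5x - 1
E_{1} E_{1/3} f = -9x^3 - 36x^2 - 50x - 24
(2S_{1/2} + E_{1} ∘ E_{1/3}) f = -(45/4)x^3 - 36x^2 - 52x - 24
E_{3} f = -9x^3 - 81x^2 - 245x - 249
E_{-1} f = -9x^3 + 27x^2 - 29x + 11
(E_{3} + E_{-1}) f = -18x^3 - 54x^2 - 274x - 238
((2S_{1/2} + E_{1} ∘ E_{1/3}) + (E_{3} + E_{-1})) f = -(117/4)x^3 - 90x^2 - 326x - 262

g(x) = -(117/4)x^3 - 90x^2 - 326x - 262


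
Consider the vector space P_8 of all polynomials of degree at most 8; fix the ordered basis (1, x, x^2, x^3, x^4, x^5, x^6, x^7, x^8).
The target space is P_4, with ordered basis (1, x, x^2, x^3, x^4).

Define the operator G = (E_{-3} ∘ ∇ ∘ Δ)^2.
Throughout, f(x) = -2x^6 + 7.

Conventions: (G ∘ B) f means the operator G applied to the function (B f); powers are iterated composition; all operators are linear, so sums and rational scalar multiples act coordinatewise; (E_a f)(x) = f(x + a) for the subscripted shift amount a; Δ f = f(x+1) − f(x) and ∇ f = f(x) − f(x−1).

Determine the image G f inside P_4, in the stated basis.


the result is g(x) = -720x^2 + 8640x - 26160

Δ f = -12x^5 - 30x^4 - 40x^3 - 30x^2 - 12x - 2
∇ Δ f = -60x^4 - 60x^2 - 4
E_{-3} ∇ Δ f = -60x^4 + 720x^3 - 3300x^2 + 6840x - 5404
Δ (E_{-3} ∘ ∇ ∘ Δ) f = -240x^3 + 1800x^2 - 4680x + 4200
∇ Δ (E_{-3} ∘ ∇ ∘ Δ) f = -720x^2 + 4320x - 6720
E_{-3} ∇ Δ (E_{-3} ∘ ∇ ∘ Δ) f = -720x^2 + 8640x - 26160


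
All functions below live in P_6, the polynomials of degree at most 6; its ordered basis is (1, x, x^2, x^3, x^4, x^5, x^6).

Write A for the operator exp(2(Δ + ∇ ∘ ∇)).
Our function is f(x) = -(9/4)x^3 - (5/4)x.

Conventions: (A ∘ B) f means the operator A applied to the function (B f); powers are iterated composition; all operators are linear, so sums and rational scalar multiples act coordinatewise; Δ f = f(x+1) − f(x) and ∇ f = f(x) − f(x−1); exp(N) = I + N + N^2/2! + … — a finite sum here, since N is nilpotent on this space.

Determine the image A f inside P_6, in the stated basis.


order-1 term: -(27/2)x^2 - (81/2)x + 20
order-2 term: -27x - 81
order-3 term: -18
the series for exp(2(Δ + ∇ ∘ ∇)) f terminates at order 3
exp(2(Δ + ∇ ∘ ∇)) f = -(9/4)x^3 - (27/2)x^2 - (275/4)x - 79

the result is g(x) = -(9/4)x^3 - (27/2)x^2 - (275/4)x - 79


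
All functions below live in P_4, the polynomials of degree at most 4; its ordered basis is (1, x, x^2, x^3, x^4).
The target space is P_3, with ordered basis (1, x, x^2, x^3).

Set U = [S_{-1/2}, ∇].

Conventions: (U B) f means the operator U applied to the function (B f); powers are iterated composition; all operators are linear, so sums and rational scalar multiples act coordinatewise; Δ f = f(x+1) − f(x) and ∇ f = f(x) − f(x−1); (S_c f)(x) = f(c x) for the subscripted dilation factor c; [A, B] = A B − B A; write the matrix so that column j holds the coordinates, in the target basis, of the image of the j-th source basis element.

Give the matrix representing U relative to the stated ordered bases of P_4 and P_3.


image of 1: 0
image of x: 3/2
image of x^2: -(3/2)x - 3/4
image of x^3: (9/8)x^2 + (9/8)x + 9/8
image of x^4: -(3/4)x^3 - (9/8)x^2 - (9/4)x - 15/16
each image's coordinates form column j of the matrix

the matrix is [[0, 3/2, -3/4, 9/8, -15/16]; [0, 0, -3/2, 9/8, -9/4]; [0, 0, 0, 9/8, -9/8]; [0, 0, 0, 0, -3/4]] (rows listed top to bottom)


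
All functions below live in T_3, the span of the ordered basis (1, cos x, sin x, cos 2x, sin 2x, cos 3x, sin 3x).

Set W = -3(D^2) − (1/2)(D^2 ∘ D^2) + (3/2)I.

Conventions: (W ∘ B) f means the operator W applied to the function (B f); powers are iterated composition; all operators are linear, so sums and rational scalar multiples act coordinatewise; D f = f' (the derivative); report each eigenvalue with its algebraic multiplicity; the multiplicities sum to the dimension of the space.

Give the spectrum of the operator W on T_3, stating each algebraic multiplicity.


image of 1: 3/2
image of cos x: 4cos x
image of sin x: 4sin x
image of cos 2x: (11/2)cos 2x
image of sin 2x: (11/2)sin 2x
image of cos 3x: -12cos 3x
image of sin 3x: -12sin 3x
the matrix is diagonal; its diagonal is (3/2, 4, 4, 11/2, 11/2, -12, -12)
for a triangular matrix the eigenvalues are the diagonal entries, with algebraic multiplicity their repetition count

λ = -12 (multiplicity 2), λ = 3/2 (multiplicity 1), λ = 4 (multiplicity 2), λ = 11/2 (multiplicity 2)


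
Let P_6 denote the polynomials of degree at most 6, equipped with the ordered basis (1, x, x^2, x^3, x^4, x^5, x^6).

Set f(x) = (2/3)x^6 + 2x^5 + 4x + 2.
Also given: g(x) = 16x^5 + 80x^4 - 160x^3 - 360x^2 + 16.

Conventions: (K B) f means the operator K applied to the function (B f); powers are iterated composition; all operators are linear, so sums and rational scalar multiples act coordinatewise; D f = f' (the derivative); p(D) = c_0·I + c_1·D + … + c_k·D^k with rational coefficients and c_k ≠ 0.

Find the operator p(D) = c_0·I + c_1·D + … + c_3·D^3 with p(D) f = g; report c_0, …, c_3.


D^0 f = (2/3)x^6 + 2x^5 + 4x + 2
D^1 f = 4x^5 + 10x^4 + 4
D^2 f = 20x^4 + 40x^3
D^3 f = 80x^3 + 120x^2
matching coefficients of g against c_0 f + c_1 Df + … from the top degree down determines the c_i
solution: c_0 = 0, c_1 = 4, c_2 = 2, c_3 = -3

c_0 = 0, c_1 = 4, c_2 = 2, c_3 = -3


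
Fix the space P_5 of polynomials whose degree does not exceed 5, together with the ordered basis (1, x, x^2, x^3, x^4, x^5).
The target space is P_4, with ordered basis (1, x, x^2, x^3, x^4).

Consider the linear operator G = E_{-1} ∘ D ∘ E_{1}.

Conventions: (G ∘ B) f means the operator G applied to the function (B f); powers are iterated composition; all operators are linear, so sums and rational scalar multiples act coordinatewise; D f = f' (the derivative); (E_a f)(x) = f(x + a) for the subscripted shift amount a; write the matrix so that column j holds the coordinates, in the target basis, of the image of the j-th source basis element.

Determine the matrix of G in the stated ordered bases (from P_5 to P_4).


the matrix is [[0, 1, 0, 0, 0, 0]; [0, 0, 2, 0, 0, 0]; [0, 0, 0, 3, 0, 0]; [0, 0, 0, 0, 4, 0]; [0, 0, 0, 0, 0, 5]] (rows listed top to bottom)

image of 1: 0
image of x: 1
image of x^2: 2x
image of x^3: 3x^2
image of x^4: 4x^3
image of x^5: 5x^4
each image's coordinates form column j of the matrix


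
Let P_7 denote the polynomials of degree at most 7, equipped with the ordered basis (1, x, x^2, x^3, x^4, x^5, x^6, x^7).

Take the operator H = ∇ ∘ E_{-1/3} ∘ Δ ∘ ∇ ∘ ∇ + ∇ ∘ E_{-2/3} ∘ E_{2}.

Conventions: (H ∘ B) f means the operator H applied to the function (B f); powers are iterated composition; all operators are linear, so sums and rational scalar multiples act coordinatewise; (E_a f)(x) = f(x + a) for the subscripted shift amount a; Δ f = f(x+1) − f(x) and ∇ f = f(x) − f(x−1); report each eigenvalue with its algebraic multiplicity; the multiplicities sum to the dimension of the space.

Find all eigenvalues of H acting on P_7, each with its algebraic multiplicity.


image of 1: 0
image of x: 1
image of x^2: 2x + 5/3
image of x^3: 3x^2 + 5x + 7/3
image of x^4: 4x^3 + 10x^2 + (28/3)x + 733/27
image of x^5: 5x^4 + (50/3)x^3 + (70/3)x^2 + (3665/27)x - 12619/81
image of x^6: 6x^5 + 25x^4 + (140/3)x^3 + (3665/9)x^2 - (25238/27)x + 62015/81
image of x^7: 7x^6 + 35x^5 + (245/3)x^4 + (25655/27)x^3 - (88333/27)x^2 + (434105/81)x - 2262539/729
the matrix is upper triangular; its diagonal is (0, 0, 0, 0, 0, 0, 0, 0)
for a triangular matrix the eigenvalues are the diagonal entries, with algebraic multiplicity their repetition count

λ = 0 (multiplicity 8)
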